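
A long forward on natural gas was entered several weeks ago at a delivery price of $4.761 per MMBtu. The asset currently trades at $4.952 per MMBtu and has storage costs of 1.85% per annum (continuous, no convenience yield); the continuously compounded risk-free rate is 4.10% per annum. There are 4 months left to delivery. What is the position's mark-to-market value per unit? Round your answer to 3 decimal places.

Current fair forward for the remaining 4 months: F = S·e^((r + u)·T), (r + u) = 0.0410 + 0.0185 = 0.0595
F = 4.952 · e^(0.0595 × 4/12) = 4.952 × 1.020031 = 5.0512
Value of long forward = (F − K)·e^(−rT) = (5.0512 − 4.761) · e^(−0.0410·4/12)
= 0.2902 × 0.986426 = 0.286

$0.286 per MMBtu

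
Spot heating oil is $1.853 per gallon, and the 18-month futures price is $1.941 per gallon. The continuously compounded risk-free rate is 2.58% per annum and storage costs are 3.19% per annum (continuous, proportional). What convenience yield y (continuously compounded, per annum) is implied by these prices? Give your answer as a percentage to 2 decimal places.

F = S·e^((r+u−y)T) ⇒ (r+u−y) = ln(F/S)/T
ln(1.941/1.853) = 0.046397; /T ⇒ 0.030931
y = r + u − ln(F/S)/T = 0.0258 + 0.0319 − 0.030931 = 0.026769
y = 2.68%

2.68%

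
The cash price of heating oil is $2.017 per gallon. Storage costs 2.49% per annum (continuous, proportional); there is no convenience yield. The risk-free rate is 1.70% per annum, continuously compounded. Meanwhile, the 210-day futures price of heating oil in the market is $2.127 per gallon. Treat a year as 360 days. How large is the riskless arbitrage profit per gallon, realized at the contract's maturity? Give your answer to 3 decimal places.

Fair futures: F* = S·e^(carry·T), with carry = (r + u) = 0.0170 + 0.0249 = 0.0419
F* = 2.017 · e^(0.0419 × 210/360) = 2.017 · e^0.024442 = 2.017 × 1.024743 = $2.0669
Market $2.127 > fair $2.0669: forward overpriced → cash-and-carry (buy spot, short the forward).
At maturity, profit = |F_mkt − F*| = |2.127 − 2.0669| = $0.060 per gallon

$0.060 per gallon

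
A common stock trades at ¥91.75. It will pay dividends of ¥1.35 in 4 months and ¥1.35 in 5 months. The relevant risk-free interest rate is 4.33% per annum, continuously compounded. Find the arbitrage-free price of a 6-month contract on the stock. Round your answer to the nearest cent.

¥91.04

PV(dividends) I = 1.35·e^(−0.0433·4/12) + 1.35·e^(−0.0433·5/12)
I = 1.3307 + 1.3259 = 2.6566
F = (S − I)·e^(rT) = (91.75 − 2.6566) · e^(0.0433·6/12)
= 89.0934 · e^0.021650 = 89.0934 × 1.021886 = ¥91.04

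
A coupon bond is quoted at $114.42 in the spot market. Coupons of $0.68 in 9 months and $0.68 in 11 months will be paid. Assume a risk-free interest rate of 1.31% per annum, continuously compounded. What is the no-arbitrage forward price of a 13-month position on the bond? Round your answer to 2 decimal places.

$114.69

PV(coupons) I = 0.68·e^(−0.0131·9/12) + 0.68·e^(−0.0131·11/12)
I = 0.6734 + 0.6719 = 1.3453
F = (S − I)·e^(rT) = (114.42 − 1.3453) · e^(0.0131·13/12)
= 113.0747 · e^0.014192 = 113.0747 × 1.014293 = $114.69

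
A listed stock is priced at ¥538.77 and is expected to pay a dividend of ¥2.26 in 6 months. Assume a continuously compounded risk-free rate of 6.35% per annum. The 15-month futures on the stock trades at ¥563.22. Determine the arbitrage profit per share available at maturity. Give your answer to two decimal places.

¥17.69 per share

PV(dividends) I = 2.26·e^(−0.0635·6/12) = 2.1894
Fair futures F* = (S − I)·e^(rT) = (538.77 − 2.1894)·e^0.079375 = 536.5806 × 1.082610 = 580.9075
Market ¥563.22 < fair 580.9075: forward underpriced → reverse cash-and-carry (short the stock, invest proceeds at r, pay the dividends, go long the forward).
Profit at T = |F_mkt − F*| = |563.22 − 580.9075| = ¥17.69 per share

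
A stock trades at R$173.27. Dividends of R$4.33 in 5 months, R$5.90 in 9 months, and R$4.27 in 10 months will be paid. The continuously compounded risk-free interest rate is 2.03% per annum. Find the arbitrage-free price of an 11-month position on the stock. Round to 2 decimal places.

R$161.95

PV(dividends) I = 4.33·e^(−0.0203·5/12) + 5.90·e^(−0.0203·9/12) + 4.27·e^(−0.0203·10/12)
I = 4.2935 + 5.8109 + 4.1984 = 14.3028
F = (S − I)·e^(rT) = (173.27 − 14.3028) · e^(0.0203·11/12)
= 158.9672 · e^0.018608 = 158.9672 × 1.018782 = R$161.95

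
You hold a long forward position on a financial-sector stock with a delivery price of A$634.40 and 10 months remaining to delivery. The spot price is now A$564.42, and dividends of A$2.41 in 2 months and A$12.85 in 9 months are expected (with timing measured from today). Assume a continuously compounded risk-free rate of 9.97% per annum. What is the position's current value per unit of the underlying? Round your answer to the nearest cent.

PV(remaining dividends) I = 2.41·e^(−0.0997·2/12) + 12.85·e^(−0.0997·9/12) = 14.2945
Current forward F = (S − I)·e^(rT) = (564.42 − 14.2945)·e^(0.0997·10/12) = 550.1255 × 1.086632 = 597.7840
Value (long) = (F − K)·e^(−rT) = (597.7840 − 634.40) × 0.920274 = -33.6968
Value = -A$33.70

-A$33.70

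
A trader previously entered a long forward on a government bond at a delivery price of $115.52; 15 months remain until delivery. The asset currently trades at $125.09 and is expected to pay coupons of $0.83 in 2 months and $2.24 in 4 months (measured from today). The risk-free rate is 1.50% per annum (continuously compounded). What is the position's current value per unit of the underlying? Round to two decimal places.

$8.66

PV(remaining coupons) I = 0.83·e^(−0.0150·2/12) + 2.24·e^(−0.0150·4/12) = 3.0568
Current forward F = (S − I)·e^(rT) = (125.09 − 3.0568)·e^(0.0150·15/12) = 122.0332 × 1.018927 = 124.3429
Value (long) = (F − K)·e^(−rT) = (124.3429 − 115.52) × 0.981425 = 8.6590
Value = $8.66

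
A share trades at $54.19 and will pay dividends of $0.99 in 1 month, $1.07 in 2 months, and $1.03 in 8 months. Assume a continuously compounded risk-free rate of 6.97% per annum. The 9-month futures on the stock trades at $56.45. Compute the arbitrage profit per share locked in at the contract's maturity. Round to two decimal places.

PV(dividends) I = 0.99·e^(−0.0697·1/12) + 1.07·e^(−0.0697·2/12) + 1.03·e^(−0.0697·8/12) = 3.0251
Fair futures F* = (S − I)·e^(rT) = (54.19 − 3.0251)·e^0.052275 = 51.1649 × 1.053665 = 53.9107
Market $56.45 > fair 53.9107: forward overpriced → cash-and-carry (borrow at r, buy the stock and collect the dividends, short the forward).
Profit at T = |F_mkt − F*| = |56.45 − 53.9107| = $2.54 per share

$2.54 per share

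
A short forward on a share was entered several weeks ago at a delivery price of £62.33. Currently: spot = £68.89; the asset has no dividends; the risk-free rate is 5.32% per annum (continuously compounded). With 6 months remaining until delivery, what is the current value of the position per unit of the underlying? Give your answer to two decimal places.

-£8.20

Current fair forward for the remaining 6 months: F = S·e^(r·T), r = 0.0532
F = 68.89 · e^(0.0532 × 6/12) = 68.89 × 1.026957 = 70.7471
Value of long forward = (F − K)·e^(−rT) = (70.7471 − 62.33) · e^(−0.0532·6/12)
= 8.4171 × 0.973751 = 8.20
Short position value = −(long value) = -£8.20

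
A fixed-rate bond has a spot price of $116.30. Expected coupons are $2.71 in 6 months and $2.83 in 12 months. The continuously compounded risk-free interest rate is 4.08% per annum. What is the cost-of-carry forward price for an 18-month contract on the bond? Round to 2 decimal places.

PV(coupons) I = 2.71·e^(−0.0408·6/12) + 2.83·e^(−0.0408·12/12)
I = 2.6553 + 2.7169 = 5.3722
F = (S − I)·e^(rT) = (116.30 − 5.3722) · e^(0.0408·18/12)
= 110.9278 · e^0.061200 = 110.9278 × 1.063112 = $117.93

$117.93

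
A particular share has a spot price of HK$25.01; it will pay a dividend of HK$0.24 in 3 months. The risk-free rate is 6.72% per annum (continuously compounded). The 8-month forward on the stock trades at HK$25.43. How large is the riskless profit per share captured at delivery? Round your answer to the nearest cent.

PV(dividends) I = 0.24·e^(−0.0672·3/12) = 0.2360
Fair forward F* = (S − I)·e^(rT) = (25.01 − 0.2360)·e^0.044800 = 24.7740 × 1.045819 = 25.9091
Market HK$25.43 < fair 25.9091: forward underpriced → reverse cash-and-carry (short the stock, invest proceeds at r, pay the dividends, go long the forward).
Profit at T = |F_mkt − F*| = |25.43 − 25.9091| = HK$0.48 per share

HK$0.48 per share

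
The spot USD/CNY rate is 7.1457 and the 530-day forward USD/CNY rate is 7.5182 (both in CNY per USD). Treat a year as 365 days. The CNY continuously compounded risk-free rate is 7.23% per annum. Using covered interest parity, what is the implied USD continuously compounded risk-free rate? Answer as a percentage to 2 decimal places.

3.73%

F = S·e^((r_CNY − r_USD)T) ⇒ r_USD = r_CNY − ln(F/S)/T
ln(7.5182/7.1457) = 0.050816; /(530/365) = 0.034996
r_USD = 0.0723 − 0.034996 = 0.037304
r_USD = 3.73%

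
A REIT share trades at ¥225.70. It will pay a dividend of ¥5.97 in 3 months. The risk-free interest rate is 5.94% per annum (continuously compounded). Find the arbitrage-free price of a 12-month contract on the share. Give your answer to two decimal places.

PV(dividends) I = 5.97·e^(−0.0594·3/12)
I = 5.8820
F = (S − I)·e^(rT) = (225.70 − 5.8820) · e^(0.0594·12/12)
= 219.8180 · e^0.059400 = 219.8180 × 1.061200 = ¥233.27

¥233.27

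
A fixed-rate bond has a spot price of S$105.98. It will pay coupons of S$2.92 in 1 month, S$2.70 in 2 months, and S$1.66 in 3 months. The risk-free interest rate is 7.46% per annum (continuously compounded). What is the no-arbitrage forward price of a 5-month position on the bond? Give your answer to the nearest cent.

S$101.90

PV(coupons) I = 2.92·e^(−0.0746·1/12) + 2.70·e^(−0.0746·2/12) + 1.66·e^(−0.0746·3/12)
I = 2.9019 + 2.6666 + 1.6293 = 7.1978
F = (S − I)·e^(rT) = (105.98 − 7.1978) · e^(0.0746·5/12)
= 98.7822 · e^0.031083 = 98.7822 × 1.031571 = S$101.90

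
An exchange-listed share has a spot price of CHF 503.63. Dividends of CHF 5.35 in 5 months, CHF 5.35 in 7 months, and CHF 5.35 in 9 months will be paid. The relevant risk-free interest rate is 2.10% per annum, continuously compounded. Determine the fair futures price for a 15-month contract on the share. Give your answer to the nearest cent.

PV(dividends) I = 5.35·e^(−0.0210·5/12) + 5.35·e^(−0.0210·7/12) + 5.35·e^(−0.0210·9/12)
I = 5.3034 + 5.2849 + 5.2664 = 15.8547
F = (S − I)·e^(rT) = (503.63 − 15.8547) · e^(0.0210·15/12)
= 487.7753 · e^0.026250 = 487.7753 × 1.026598 = CHF 500.75

CHF 500.75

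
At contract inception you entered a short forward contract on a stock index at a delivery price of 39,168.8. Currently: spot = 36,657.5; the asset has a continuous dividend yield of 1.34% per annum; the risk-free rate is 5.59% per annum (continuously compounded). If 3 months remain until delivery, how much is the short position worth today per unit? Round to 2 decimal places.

Current fair forward for the remaining 3 months: F = S·e^((r − q)·T), (r − q) = 0.0559 − 0.0134 = 0.0425
F = 36657.5 · e^(0.0425 × 3/12) = 36657.5 × 1.01068165 = 37049.0626
Value of long forward = (F − K)·e^(−rT) = (37049.0626 − 39168.8) · e^(−0.0559·3/12)
= -2119.7374 × 0.98612220 = -2090.32
Short position value = −(long value) = 2090.32

2090.32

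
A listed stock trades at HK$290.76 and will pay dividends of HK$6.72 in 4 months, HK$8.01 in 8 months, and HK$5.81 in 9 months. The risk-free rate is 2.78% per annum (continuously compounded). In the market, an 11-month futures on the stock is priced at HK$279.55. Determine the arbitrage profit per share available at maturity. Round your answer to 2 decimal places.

HK$2.02 per share

PV(dividends) I = 6.72·e^(−0.0278·4/12) + 8.01·e^(−0.0278·8/12) + 5.81·e^(−0.0278·9/12) = 20.2110
Fair futures F* = (S − I)·e^(rT) = (290.76 − 20.2110)·e^0.025483 = 270.5490 × 1.025810 = 277.5319
Market HK$279.55 > fair 277.5319: forward overpriced → cash-and-carry (borrow at r, buy the stock and collect the dividends, short the forward).
Profit at T = |F_mkt − F*| = |279.55 − 277.5319| = HK$2.02 per share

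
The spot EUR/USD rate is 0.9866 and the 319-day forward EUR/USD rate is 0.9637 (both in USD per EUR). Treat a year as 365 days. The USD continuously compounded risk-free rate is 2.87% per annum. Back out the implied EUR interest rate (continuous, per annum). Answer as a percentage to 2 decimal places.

F = S·e^((r_USD − r_EUR)T) ⇒ r_EUR = r_USD − ln(F/S)/T
ln(0.9637/0.9866) = -0.023485; /(319/365) = -0.026872
r_EUR = 0.0287 + 0.026872 = 0.055572
r_EUR = 5.56%

5.56%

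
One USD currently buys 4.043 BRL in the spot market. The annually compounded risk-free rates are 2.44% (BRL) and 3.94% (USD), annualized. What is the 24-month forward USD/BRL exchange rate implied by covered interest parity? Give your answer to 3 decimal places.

3.927

By covered interest parity, F = S · (1+r_BRL)^T / (1+r_USD)^T
= 4.043 × 1.049395 / 1.080352 = 4.043 × 0.971345
F = 3.927 BRL per USD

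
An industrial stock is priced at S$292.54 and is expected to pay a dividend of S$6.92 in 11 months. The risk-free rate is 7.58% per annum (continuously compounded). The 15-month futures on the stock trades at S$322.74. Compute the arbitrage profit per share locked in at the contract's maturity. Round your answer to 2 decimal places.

S$8.22 per share

PV(dividends) I = 6.92·e^(−0.0758·11/12) = 6.4555
Fair futures F* = (S − I)·e^(rT) = (292.54 − 6.4555)·e^0.094750 = 286.0845 × 1.099384 = 314.5167
Market S$322.74 > fair 314.5167: forward overpriced → cash-and-carry (borrow at r, buy the stock and collect the dividends, short the forward).
Profit at T = |F_mkt − F*| = |322.74 − 314.5167| = S$8.22 per share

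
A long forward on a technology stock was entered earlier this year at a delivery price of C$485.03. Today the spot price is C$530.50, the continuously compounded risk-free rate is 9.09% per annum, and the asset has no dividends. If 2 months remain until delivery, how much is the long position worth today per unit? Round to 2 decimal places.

C$52.76

Current fair forward for the remaining 2 months: F = S·e^(r·T), r = 0.0909
F = 530.50 · e^(0.0909 × 2/12) = 530.50 × 1.015265 = 538.5981
Value of long forward = (F − K)·e^(−rT) = (538.5981 − 485.03) · e^(−0.0909·2/12)
= 53.5681 × 0.984964 = 52.76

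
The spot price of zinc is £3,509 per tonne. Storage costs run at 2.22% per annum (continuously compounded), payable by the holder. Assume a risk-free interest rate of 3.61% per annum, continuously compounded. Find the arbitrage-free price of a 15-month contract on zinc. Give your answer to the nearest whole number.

£3,774 per tonne

Net carry = r + u − y = 0.0361 + 0.0222 − 0.0000 = 0.0583
F = S·e^((r+u−y)T) = 3509 · e^(0.0583 × 15/12) = 3509 · e^0.072875
= 3509 × 1.075596 = £3,774 per tonne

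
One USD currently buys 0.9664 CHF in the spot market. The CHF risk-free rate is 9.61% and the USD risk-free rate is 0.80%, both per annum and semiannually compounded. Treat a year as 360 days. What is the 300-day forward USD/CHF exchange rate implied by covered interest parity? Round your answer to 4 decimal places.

1.0381

By covered interest parity, F = S · (1+r_CHF/2)^(2T) / (1+r_USD/2)^(2T)
= 0.9664 × 1.081359 / 1.006676 = 0.9664 × 1.074188
F = 1.0381 CHF per USD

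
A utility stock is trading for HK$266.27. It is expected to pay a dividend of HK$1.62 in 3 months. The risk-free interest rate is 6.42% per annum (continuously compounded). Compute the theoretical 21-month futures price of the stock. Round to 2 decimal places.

PV(dividends) I = 1.62·e^(−0.0642·3/12)
I = 1.5942
F = (S − I)·e^(rT) = (266.27 − 1.5942) · e^(0.0642·21/12)
= 264.6758 · e^0.112350 = 264.6758 × 1.118904 = HK$296.15

HK$296.15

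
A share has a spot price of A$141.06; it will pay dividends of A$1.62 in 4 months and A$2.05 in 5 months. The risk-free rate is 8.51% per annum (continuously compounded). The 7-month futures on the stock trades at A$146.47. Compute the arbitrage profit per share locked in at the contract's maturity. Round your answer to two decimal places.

PV(dividends) I = 1.62·e^(−0.0851·4/12) + 2.05·e^(−0.0851·5/12) = 3.5533
Fair futures F* = (S − I)·e^(rT) = (141.06 − 3.5533)·e^0.049642 = 137.5067 × 1.050895 = 144.5051
Market A$146.47 > fair 144.5051: forward overpriced → cash-and-carry (borrow at r, buy the stock and collect the dividends, short the forward).
Profit at T = |F_mkt − F*| = |146.47 − 144.5051| = A$1.96 per share

A$1.96 per share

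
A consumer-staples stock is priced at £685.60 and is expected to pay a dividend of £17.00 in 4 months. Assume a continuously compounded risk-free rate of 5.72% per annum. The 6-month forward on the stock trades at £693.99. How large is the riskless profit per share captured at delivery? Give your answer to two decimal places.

£5.66 per share

PV(dividends) I = 17.00·e^(−0.0572·4/12) = 16.6789
Fair forward F* = (S − I)·e^(rT) = (685.60 − 16.6789)·e^0.028600 = 668.9211 × 1.029013 = 688.3285
Market £693.99 > fair 688.3285: forward overpriced → cash-and-carry (borrow at r, buy the stock and collect the dividends, short the forward).
Profit at T = |F_mkt − F*| = |693.99 − 688.3285| = £5.66 per share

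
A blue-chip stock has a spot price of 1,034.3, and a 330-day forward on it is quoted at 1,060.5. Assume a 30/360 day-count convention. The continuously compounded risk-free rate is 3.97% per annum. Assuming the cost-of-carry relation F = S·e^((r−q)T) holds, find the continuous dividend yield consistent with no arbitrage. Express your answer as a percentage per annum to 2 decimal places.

1.24%

From F = S·e^((r−q)T): (r − q) = ln(F/S)/T
ln(1060.5/1034.3) = ln(1.025331) = 0.025015
(r − q) = 0.025015 / (330/360) = 0.027289
q = r − ln(F/S)/T = 0.0397 − 0.027289 = 0.012411
q = 1.24%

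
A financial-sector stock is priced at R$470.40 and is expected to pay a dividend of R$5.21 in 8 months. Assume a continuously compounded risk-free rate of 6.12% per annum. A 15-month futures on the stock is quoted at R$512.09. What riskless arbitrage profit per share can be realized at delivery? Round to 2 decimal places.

PV(dividends) I = 5.21·e^(−0.0612·8/12) = 5.0017
Fair futures F* = (S − I)·e^(rT) = (470.40 − 5.0017)·e^0.076500 = 465.3983 × 1.079502 = 502.3984
Market R$512.09 > fair 502.3984: forward overpriced → cash-and-carry (borrow at r, buy the stock and collect the dividends, short the forward).
Profit at T = |F_mkt − F*| = |512.09 − 502.3984| = R$9.69 per share

R$9.69 per share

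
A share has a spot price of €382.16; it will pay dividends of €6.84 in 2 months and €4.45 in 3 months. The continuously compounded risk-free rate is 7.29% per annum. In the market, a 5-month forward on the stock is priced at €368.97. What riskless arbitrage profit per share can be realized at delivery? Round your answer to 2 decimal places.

€13.51 per share

PV(dividends) I = 6.84·e^(−0.0729·2/12) + 4.45·e^(−0.0729·3/12) = 11.1270
Fair forward F* = (S − I)·e^(rT) = (382.16 − 11.1270)·e^0.030375 = 371.0330 × 1.030841 = 382.4760
Market €368.97 < fair 382.4760: forward underpriced → reverse cash-and-carry (short the stock, invest proceeds at r, pay the dividends, go long the forward).
Profit at T = |F_mkt − F*| = |368.97 − 382.4760| = €13.51 per share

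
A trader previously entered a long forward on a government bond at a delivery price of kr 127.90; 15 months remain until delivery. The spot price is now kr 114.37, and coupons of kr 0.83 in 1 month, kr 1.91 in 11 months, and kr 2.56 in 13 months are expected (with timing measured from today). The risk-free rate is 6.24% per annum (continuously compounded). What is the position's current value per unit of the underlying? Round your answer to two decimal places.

-kr 8.96

PV(remaining coupons) I = 0.83·e^(−0.0624·1/12) + 1.91·e^(−0.0624·11/12) + 2.56·e^(−0.0624·13/12) = 5.0222
Current forward F = (S − I)·e^(rT) = (114.37 − 5.0222)·e^(0.0624·15/12) = 109.3478 × 1.081123 = 118.2184
Value (long) = (F − K)·e^(−rT) = (118.2184 − 127.90) × 0.924964 = -8.9551
Value = -kr 8.96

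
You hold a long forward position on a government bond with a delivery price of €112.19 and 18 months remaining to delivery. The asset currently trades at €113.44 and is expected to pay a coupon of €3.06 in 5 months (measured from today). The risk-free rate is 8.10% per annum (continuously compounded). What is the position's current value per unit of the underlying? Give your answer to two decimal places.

€11.13

PV(remaining coupons) I = 3.06·e^(−0.0810·5/12) = 2.9584
Current forward F = (S − I)·e^(rT) = (113.44 − 2.9584)·e^(0.0810·18/12) = 110.4816 × 1.129189 = 124.7546
Value (long) = (F − K)·e^(−rT) = (124.7546 − 112.19) × 0.885591 = 11.1271
Value = €11.13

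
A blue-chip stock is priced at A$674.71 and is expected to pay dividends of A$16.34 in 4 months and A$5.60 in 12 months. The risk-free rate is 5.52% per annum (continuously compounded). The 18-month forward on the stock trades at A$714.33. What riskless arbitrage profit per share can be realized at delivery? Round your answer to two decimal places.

A$4.56 per share

PV(dividends) I = 16.34·e^(−0.0552·4/12) + 5.60·e^(−0.0552·12/12) = 21.3414
Fair forward F* = (S − I)·e^(rT) = (674.71 − 21.3414)·e^0.082800 = 653.3686 × 1.086325 = 709.7706
Market A$714.33 > fair 709.7706: forward overpriced → cash-and-carry (borrow at r, buy the stock and collect the dividends, short the forward).
Profit at T = |F_mkt − F*| = |714.33 − 709.7706| = A$4.56 per share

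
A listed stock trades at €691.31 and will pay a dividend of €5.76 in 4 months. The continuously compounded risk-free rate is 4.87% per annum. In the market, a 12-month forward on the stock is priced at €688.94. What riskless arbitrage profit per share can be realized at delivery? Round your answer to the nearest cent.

€30.92 per share

PV(dividends) I = 5.76·e^(−0.0487·4/12) = 5.6673
Fair forward F* = (S − I)·e^(rT) = (691.31 − 5.6673)·e^0.048700 = 685.6427 × 1.049905 = 719.8597
Market €688.94 < fair 719.8597: forward underpriced → reverse cash-and-carry (short the stock, invest proceeds at r, pay the dividends, go long the forward).
Profit at T = |F_mkt − F*| = |688.94 − 719.8597| = €30.92 per share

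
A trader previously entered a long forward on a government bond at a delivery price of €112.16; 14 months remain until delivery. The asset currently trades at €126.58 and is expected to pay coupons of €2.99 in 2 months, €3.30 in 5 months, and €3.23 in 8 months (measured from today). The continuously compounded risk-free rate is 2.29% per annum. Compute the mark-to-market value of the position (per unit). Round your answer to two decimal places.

PV(remaining coupons) I = 2.99·e^(−0.0229·2/12) + 3.30·e^(−0.0229·5/12) + 3.23·e^(−0.0229·8/12) = 9.4283
Current forward F = (S − I)·e^(rT) = (126.58 − 9.4283)·e^(0.0229·14/12) = 117.1517 × 1.027077 = 120.3238
Value (long) = (F − K)·e^(−rT) = (120.3238 − 112.16) × 0.973637 = 7.9486
Value = €7.95

€7.95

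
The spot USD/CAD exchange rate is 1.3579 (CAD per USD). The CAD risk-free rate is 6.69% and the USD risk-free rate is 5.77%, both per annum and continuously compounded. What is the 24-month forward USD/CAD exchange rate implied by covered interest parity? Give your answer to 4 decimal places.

F = S·e^((r_CAD − r_USD)T) = 1.3579 · e^((0.0669 − 0.0577) × 24/12)
= 1.3579 · e^0.018400 = 1.3579 × 1.018570
F = 1.3831 CAD per USD

1.3831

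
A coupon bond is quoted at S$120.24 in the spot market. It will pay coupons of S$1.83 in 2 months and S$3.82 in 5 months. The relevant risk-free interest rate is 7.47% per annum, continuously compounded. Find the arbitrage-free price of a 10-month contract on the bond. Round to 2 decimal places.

PV(coupons) I = 1.83·e^(−0.0747·2/12) + 3.82·e^(−0.0747·5/12)
I = 1.8074 + 3.7029 = 5.5103
F = (S − I)·e^(rT) = (120.24 − 5.5103) · e^(0.0747·10/12)
= 114.7297 · e^0.062250 = 114.7297 × 1.064228 = S$122.10

S$122.10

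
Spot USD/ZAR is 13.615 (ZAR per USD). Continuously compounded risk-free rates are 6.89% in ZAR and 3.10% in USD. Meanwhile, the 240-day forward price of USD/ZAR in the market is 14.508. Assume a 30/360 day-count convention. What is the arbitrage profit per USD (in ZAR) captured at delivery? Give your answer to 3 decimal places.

0.545 per USD (in ZAR)

Fair forward: F* = S·e^(carry·T), with carry = (r_ZAR − r_USD) = 0.0689 − 0.0310 = 0.0379
F* = 13.615 · e^(0.0379 × 240/360) = 13.615 · e^0.025267 = 13.615 × 1.025589 = 13.9634
Market 14.508 > fair 13.9634: forward overpriced → cash-and-carry (buy spot, short the forward).
At maturity, profit = |F_mkt − F*| = |14.508 − 13.9634| = 0.545 per USD (in ZAR)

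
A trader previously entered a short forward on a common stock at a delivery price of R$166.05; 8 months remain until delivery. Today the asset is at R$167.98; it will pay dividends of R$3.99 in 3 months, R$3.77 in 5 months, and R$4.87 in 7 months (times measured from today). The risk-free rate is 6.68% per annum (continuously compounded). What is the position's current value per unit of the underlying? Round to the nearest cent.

PV(remaining dividends) I = 3.99·e^(−0.0668·3/12) + 3.77·e^(−0.0668·5/12) + 4.87·e^(−0.0668·7/12) = 12.2743
Current forward F = (S − I)·e^(rT) = (167.98 − 12.2743)·e^(0.0668·8/12) = 155.7057 × 1.045540 = 162.7965
Value (long) = (F − K)·e^(−rT) = (162.7965 − 166.05) × 0.956444 = -3.1118
Short position value = −(long value) = R$3.11

R$3.11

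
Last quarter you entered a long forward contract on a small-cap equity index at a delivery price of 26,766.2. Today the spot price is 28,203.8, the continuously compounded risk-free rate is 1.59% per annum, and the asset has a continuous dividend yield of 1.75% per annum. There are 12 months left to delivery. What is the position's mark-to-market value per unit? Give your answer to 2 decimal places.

1370.54

Current fair forward for the remaining 12 months: F = S·e^((r − q)·T), (r − q) = 0.0159 − 0.0175 = -0.0016
F = 28203.8 · e^(-0.0016 × 12/12) = 28203.8 × 0.99840128 = 28158.7100
Value of long forward = (F − K)·e^(−rT) = (28158.7100 − 26766.2) · e^(−0.0159·12/12)
= 1392.5100 × 0.98422574 = 1370.54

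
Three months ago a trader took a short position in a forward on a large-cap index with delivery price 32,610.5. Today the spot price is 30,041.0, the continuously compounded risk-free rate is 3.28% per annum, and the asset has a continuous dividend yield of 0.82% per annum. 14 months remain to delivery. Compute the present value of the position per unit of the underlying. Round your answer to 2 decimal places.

1631.20

Current fair forward for the remaining 14 months: F = S·e^((r − q)·T), (r − q) = 0.0328 − 0.0082 = 0.0246
F = 30041.0 · e^(0.0246 × 14/12) = 30041.0 × 1.02911581 = 30915.6680
Value of long forward = (F − K)·e^(−rT) = (30915.6680 − 32610.5) · e^(−0.0328·14/12)
= -1694.8320 × 0.96245625 = -1631.20
Short position value = −(long value) = 1631.20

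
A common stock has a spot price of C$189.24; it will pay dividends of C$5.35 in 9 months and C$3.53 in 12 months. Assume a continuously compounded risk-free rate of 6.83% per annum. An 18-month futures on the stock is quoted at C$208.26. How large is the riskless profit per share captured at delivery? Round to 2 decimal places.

C$7.89 per share

PV(dividends) I = 5.35·e^(−0.0683·9/12) + 3.53·e^(−0.0683·12/12) = 8.3798
Fair futures F* = (S − I)·e^(rT) = (189.24 − 8.3798)·e^0.102450 = 180.8602 × 1.107882 = 200.3718
Market C$208.26 > fair 200.3718: forward overpriced → cash-and-carry (borrow at r, buy the stock and collect the dividends, short the forward).
Profit at T = |F_mkt − F*| = |208.26 − 200.3718| = C$7.89 per share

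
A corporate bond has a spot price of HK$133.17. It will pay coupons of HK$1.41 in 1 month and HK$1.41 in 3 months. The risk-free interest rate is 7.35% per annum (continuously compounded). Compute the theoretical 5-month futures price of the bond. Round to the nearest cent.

PV(coupons) I = 1.41·e^(−0.0735·1/12) + 1.41·e^(−0.0735·3/12)
I = 1.4014 + 1.3843 = 2.7857
F = (S − I)·e^(rT) = (133.17 − 2.7857) · e^(0.0735·5/12)
= 130.3843 · e^0.030625 = 130.3843 × 1.031099 = HK$134.44

HK$134.44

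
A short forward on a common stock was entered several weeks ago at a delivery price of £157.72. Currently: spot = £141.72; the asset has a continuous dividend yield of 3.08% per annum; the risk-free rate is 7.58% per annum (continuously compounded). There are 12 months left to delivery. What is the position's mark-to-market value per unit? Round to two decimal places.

Current fair forward for the remaining 12 months: F = S·e^((r − q)·T), (r − q) = 0.0758 − 0.0308 = 0.0450
F = 141.72 · e^(0.0450 × 12/12) = 141.72 × 1.046028 = 148.2431
Value of long forward = (F − K)·e^(−rT) = (148.2431 − 157.72) · e^(−0.0758·12/12)
= -9.4769 × 0.927002 = -8.79
Short position value = −(long value) = £8.79

£8.79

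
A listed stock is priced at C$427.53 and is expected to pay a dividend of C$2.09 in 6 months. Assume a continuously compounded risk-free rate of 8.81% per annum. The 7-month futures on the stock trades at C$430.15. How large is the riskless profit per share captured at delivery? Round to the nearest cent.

C$17.82 per share

PV(dividends) I = 2.09·e^(−0.0881·6/12) = 1.9999
Fair futures F* = (S − I)·e^(rT) = (427.53 − 1.9999)·e^0.051392 = 425.5301 × 1.052735 = 447.9704
Market C$430.15 < fair 447.9704: forward underpriced → reverse cash-and-carry (short the stock, invest proceeds at r, pay the dividends, go long the forward).
Profit at T = |F_mkt − F*| = |430.15 − 447.9704| = C$17.82 per share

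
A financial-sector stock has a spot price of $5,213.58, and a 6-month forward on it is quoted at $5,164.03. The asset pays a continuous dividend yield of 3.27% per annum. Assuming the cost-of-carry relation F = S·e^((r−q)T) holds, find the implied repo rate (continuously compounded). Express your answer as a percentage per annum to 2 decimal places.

From F = S·e^((r−q)T): (r − q) = ln(F/S)/T
ln(5164.03/5213.58) = ln(0.990496) = -0.009549
(r − q) = -0.009549 / (6/12) = -0.019098
r = ln(F/S)/T + q = -0.019098 + 0.0327 = 0.013602
r = 1.36%

1.36%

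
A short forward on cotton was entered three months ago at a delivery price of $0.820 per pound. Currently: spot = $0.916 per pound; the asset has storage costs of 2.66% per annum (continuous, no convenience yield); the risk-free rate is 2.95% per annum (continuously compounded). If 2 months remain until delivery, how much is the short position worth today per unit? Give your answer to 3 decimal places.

-$0.104 per pound

Current fair forward for the remaining 2 months: F = S·e^((r + u)·T), (r + u) = 0.0295 + 0.0266 = 0.0561
F = 0.916 · e^(0.0561 × 2/12) = 0.916 × 1.009394 = 0.9246
Value of long forward = (F − K)·e^(−rT) = (0.9246 − 0.820) · e^(−0.0295·2/12)
= 0.1046 × 0.995095 = 0.104
Short position value = −(long value) = -$0.104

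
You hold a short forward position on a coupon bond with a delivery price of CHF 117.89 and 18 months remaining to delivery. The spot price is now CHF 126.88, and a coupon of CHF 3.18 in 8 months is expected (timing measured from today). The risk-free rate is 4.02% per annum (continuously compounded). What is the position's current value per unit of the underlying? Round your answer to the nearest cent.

-CHF 12.79

PV(remaining coupons) I = 3.18·e^(−0.0402·8/12) = 3.0959
Current forward F = (S − I)·e^(rT) = (126.88 − 3.0959)·e^(0.0402·18/12) = 123.7841 × 1.062155 = 131.4779
Value (long) = (F − K)·e^(−rT) = (131.4779 − 117.89) × 0.941482 = 12.7928
Short position value = −(long value) = -CHF 12.79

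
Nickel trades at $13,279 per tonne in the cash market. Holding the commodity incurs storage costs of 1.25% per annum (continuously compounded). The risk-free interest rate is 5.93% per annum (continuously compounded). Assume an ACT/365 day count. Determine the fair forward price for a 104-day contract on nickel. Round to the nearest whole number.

$13,553 per tonne

Net carry = r + u − y = 0.0593 + 0.0125 − 0.0000 = 0.0718
F = S·e^((r+u−y)T) = 13279 · e^(0.0718 × 104/365) = 13279 · e^0.020458
= 13279 × 1.020669 = $13,553 per tonne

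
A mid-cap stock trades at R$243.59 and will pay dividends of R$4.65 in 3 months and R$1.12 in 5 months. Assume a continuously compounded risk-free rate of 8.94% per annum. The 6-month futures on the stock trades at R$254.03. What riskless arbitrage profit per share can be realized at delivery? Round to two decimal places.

R$5.19 per share

PV(dividends) I = 4.65·e^(−0.0894·3/12) + 1.12·e^(−0.0894·5/12) = 5.6263
Fair futures F* = (S − I)·e^(rT) = (243.59 − 5.6263)·e^0.044700 = 237.9637 × 1.045714 = 248.8420
Market R$254.03 > fair 248.8420: forward overpriced → cash-and-carry (borrow at r, buy the stock and collect the dividends, short the forward).
Profit at T = |F_mkt − F*| = |254.03 − 248.8420| = R$5.19 per share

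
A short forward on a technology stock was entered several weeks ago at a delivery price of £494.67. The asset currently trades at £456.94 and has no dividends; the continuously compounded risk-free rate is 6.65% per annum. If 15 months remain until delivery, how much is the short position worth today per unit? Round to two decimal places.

-£1.73

Current fair forward for the remaining 15 months: F = S·e^(r·T), r = 0.0665
F = 456.94 · e^(0.0665 × 15/12) = 456.94 × 1.086678 = 496.5466
Value of long forward = (F − K)·e^(−rT) = (496.5466 − 494.67) · e^(−0.0665·15/12)
= 1.8766 × 0.920236 = 1.73
Short position value = −(long value) = -£1.73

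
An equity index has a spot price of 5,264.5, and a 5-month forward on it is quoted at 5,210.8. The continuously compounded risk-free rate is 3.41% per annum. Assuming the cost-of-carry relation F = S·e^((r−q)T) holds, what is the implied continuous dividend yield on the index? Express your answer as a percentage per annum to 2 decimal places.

From F = S·e^((r−q)T): (r − q) = ln(F/S)/T
ln(5210.8/5264.5) = ln(0.989800) = -0.010252
(r − q) = -0.010252 / (5/12) = -0.024605
q = r − ln(F/S)/T = 0.0341 + 0.024605 = 0.058705
q = 5.87%

5.87%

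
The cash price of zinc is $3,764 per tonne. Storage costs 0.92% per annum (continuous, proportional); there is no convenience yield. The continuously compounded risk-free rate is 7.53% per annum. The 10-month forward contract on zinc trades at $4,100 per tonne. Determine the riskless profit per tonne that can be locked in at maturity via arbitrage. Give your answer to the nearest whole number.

Fair forward: F* = S·e^(carry·T), with carry = (r + u) = 0.0753 + 0.0092 = 0.0845
F* = 3764 · e^(0.0845 × 10/12) = 3764 · e^0.070417 = 3764 × 1.072956 = $4038.6064
Market $4100 > fair $4038.6064: forward overpriced → cash-and-carry (buy spot, short the forward).
At maturity, profit = |F_mkt − F*| = |4100 − 4038.6064| = $61 per tonne

$61 per tonne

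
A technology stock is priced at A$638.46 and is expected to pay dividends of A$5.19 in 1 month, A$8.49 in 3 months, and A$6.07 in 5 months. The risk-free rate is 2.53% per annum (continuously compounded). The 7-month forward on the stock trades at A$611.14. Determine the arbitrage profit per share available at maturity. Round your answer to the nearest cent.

A$16.90 per share

PV(dividends) I = 5.19·e^(−0.0253·1/12) + 8.49·e^(−0.0253·3/12) + 6.07·e^(−0.0253·5/12) = 19.6219
Fair forward F* = (S − I)·e^(rT) = (638.46 − 19.6219)·e^0.014758 = 618.8381 × 1.014867 = 628.0384
Market A$611.14 < fair 628.0384: forward underpriced → reverse cash-and-carry (short the stock, invest proceeds at r, pay the dividends, go long the forward).
Profit at T = |F_mkt − F*| = |611.14 − 628.0384| = A$16.90 per share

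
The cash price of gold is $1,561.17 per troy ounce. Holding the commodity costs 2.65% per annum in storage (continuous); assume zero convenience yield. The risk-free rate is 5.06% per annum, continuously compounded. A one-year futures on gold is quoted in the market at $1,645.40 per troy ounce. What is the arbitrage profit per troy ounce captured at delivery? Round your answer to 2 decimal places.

Fair futures: F* = S·e^(carry·T), with carry = (r + u) = 0.0506 + 0.0265 = 0.0771
F* = 1561.17 · e^(0.0771 × 12/12) = 1561.17 · e^0.07710000 = 1561.17 × 1.08015009 = $1686.2979
Market $1645.40 < fair $1686.2979: forward underpriced → reverse cash-and-carry (short spot, go long the forward).
At maturity, profit = |F_mkt − F*| = |1645.40 − 1686.2979| = $40.90 per troy ounce

$40.90 per troy ounce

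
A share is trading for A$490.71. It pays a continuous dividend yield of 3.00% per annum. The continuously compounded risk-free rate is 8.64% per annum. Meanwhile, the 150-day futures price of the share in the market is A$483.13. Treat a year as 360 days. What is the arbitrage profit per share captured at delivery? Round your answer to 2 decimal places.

Fair futures: F* = S·e^(carry·T), with carry = (r − q) = 0.0864 − 0.0300 = 0.0564
F* = 490.71 · e^(0.0564 × 150/360) = 490.71 · e^0.023500 = 490.71 × 1.023778 = A$502.3781
Market A$483.13 < fair A$502.3781: forward underpriced → reverse cash-and-carry (short spot, go long the forward).
At maturity, profit = |F_mkt − F*| = |483.13 − 502.3781| = A$19.25 per share

A$19.25 per share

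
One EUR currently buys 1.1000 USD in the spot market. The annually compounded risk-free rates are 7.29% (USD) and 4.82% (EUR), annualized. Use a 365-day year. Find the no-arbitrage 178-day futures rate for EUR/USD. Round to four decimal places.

By covered interest parity, F = S · (1+r_USD)^T / (1+r_EUR)^T
= 1.1000 × 1.034911 / 1.023222 = 1.1000 × 1.011424
F = 1.1126 USD per EUR

1.1126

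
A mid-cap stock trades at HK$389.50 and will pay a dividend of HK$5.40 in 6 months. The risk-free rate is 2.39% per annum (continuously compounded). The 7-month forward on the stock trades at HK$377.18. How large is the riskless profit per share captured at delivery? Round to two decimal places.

PV(dividends) I = 5.40·e^(−0.0239·6/12) = 5.3359
Fair forward F* = (S − I)·e^(rT) = (389.50 − 5.3359)·e^0.013942 = 384.1641 × 1.014040 = 389.5578
Market HK$377.18 < fair 389.5578: forward underpriced → reverse cash-and-carry (short the stock, invest proceeds at r, pay the dividends, go long the forward).
Profit at T = |F_mkt − F*| = |377.18 − 389.5578| = HK$12.38 per share

HK$12.38 per share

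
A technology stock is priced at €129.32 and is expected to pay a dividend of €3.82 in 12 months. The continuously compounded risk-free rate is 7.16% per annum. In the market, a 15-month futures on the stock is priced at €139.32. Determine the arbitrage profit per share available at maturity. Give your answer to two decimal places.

PV(dividends) I = 3.82·e^(−0.0716·12/12) = 3.5561
Fair futures F* = (S − I)·e^(rT) = (129.32 − 3.5561)·e^0.089500 = 125.7639 × 1.093627 = 137.5388
Market €139.32 > fair 137.5388: forward overpriced → cash-and-carry (borrow at r, buy the stock and collect the dividends, short the forward).
Profit at T = |F_mkt − F*| = |139.32 − 137.5388| = €1.78 per share

€1.78 per share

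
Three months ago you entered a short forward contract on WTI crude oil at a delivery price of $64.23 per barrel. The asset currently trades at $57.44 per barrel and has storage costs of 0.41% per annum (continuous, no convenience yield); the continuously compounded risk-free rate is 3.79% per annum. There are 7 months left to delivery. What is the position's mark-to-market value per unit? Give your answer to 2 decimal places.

Current fair forward for the remaining 7 months: F = S·e^((r + u)·T), (r + u) = 0.0379 + 0.0041 = 0.0420
F = 57.44 · e^(0.0420 × 7/12) = 57.44 × 1.024803 = 58.8647
Value of long forward = (F − K)·e^(−rT) = (58.8647 − 64.23) · e^(−0.0379·7/12)
= -5.3653 × 0.978134 = -5.25
Short position value = −(long value) = $5.25

$5.25 per barrel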